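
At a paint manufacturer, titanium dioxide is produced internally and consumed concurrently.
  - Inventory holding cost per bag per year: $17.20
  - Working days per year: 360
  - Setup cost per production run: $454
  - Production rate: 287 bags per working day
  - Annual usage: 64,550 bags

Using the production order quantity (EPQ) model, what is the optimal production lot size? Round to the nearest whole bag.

Daily demand d = 64,550/360 = 179.306; p = 287; 1 − d/p = 0.37524
EPQ = √(2DS / (H(1 − d/p)))
    = √(2 × 64,550 × 454 / (17.2 × 0.37524)) ≈ 3,013.50

3,013 bags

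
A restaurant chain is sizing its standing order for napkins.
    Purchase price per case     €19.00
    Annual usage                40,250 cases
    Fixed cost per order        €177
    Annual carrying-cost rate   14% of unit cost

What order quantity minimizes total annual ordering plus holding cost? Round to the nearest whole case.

2,314 cases

H = i·C = 0.14 × €19 = €2.6600 per case-year
Q* = √(2·D·S / H) = √(2·40,250·177 / 2.66) = √5,356,578.9 ≈ 2,314.43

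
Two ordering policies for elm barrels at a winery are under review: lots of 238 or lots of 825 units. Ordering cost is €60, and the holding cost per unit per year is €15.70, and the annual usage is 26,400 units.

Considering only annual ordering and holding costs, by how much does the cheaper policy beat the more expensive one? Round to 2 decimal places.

€127.51

For each Q, cost = (D/Q)·S + (Q/2)·H.
TC(238) = (26,400/238)×60 + (238/2)×15.7 = €8,523.76
TC(825) = (26,400/825)×60 + (825/2)×15.7 = €8,396.25
|ΔTC| = |€8,523.76 − €8,396.25| = €127.51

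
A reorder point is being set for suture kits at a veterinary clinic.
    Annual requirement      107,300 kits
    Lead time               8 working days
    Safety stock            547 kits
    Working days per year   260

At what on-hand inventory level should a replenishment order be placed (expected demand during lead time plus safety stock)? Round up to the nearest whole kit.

3,849 kits

Daily demand d = 107,300 / 260 = 412.692 kits/day
Demand during lead time = 412.692 × 8 = 3,301.54
Reorder point = 3,301.54 + 547 = 3,848.54 → round up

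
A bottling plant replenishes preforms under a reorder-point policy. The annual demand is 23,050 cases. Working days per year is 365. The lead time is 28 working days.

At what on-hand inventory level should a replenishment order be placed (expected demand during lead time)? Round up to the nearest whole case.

Daily demand d = 23,050 / 365 = 63.151 cases/day
Demand during lead time = 63.151 × 28 = 1,768.22
Reorder point = 1,768.22 → round up

1,769 cases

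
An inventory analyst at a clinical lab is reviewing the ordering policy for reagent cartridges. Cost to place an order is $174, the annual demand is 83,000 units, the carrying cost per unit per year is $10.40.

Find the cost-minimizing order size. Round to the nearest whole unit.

EOQ = √(2DS/H) = √(2 × 83,000 × 174 / 10.4)
    = √(2,777,307.69) ≈ 1,666.53

1,667 units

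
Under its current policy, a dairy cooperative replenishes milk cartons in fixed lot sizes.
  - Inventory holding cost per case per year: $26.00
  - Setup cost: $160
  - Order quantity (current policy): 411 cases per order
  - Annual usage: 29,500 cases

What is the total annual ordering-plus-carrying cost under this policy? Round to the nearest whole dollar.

Ordering: D/Q × S = 29,500/411 × $160 = $11,484.18
Holding:  Q/2 × H = 411/2 × $26 = $5,343.00
Total = $11,484.18 + $5,343.00 = $16,827.18

$16,827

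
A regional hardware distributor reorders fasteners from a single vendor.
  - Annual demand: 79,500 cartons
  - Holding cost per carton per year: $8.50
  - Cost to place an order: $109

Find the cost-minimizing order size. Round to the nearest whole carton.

EOQ = √(2DS/H) = √(2 × 79,500 × 109 / 8.5)
    = √(2,038,941.18) ≈ 1,427.91

1,428 cartons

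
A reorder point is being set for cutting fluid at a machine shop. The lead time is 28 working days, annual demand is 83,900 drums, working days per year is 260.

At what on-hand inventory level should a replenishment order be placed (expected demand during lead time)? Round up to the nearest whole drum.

Daily demand d = 83,900 / 260 = 322.692 drums/day
Demand during lead time = 322.692 × 28 = 9,035.38
Reorder point = 9,035.38 → round up

9,036 drums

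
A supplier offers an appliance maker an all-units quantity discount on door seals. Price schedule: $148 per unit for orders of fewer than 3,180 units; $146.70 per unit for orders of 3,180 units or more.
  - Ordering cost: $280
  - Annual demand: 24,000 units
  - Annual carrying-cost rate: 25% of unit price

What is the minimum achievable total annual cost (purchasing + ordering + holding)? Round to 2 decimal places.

$3,574,299.78

H₁ = 25%×$148 = $37.0000;  H₂ = 25%×$146.70 = $36.6750
EOQ₁ = √(2×24,000×280/37.0000) = 602.70  (< 3,180, feasible at tier 1)
EOQ₂ = √(2×24,000×280/36.6750) = 605.36  (< 3,180 → use Q = 3,180 at tier-2 price)
TC(tier 1 (EOQ₁), Q≈602.7) = $3,574,299.78
TC(tier 2, Q≈3,180.0) = $3,581,226.46
Minimum at tier 1 (EOQ₁): $3,574,299.78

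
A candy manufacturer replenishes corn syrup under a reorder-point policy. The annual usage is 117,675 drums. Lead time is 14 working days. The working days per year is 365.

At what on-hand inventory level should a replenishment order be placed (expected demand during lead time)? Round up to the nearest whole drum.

4,514 drums

Daily demand d = 117,675 / 365 = 322.397 drums/day
Demand during lead time = 322.397 × 14 = 4,513.56
Reorder point = 4,513.56 → round up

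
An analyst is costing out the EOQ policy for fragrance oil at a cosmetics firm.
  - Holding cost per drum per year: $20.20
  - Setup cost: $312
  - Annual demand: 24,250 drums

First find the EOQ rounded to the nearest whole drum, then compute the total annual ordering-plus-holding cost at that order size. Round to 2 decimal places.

$17,483.32

EOQ = √(2DS/H) = √(2 × 24,250 × 312 / 20.2)
    = √(749,108.91) ≈ 865.51 → Q = 866 drums
Annual ordering cost = (D/Q)·S = (24,250/866) × 312 = $8,736.72
Annual holding cost  = (Q/2)·H = (866/2) × 20.2 = $8,746.60
Total = $8,736.72 + $8,746.60 = $17,483.32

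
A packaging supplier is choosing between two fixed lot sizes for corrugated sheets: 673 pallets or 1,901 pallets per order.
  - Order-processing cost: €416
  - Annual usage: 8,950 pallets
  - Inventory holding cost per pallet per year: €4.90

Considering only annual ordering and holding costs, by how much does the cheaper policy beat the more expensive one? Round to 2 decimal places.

€565.10

Annual cost at Q: ordering D·S/Q plus holding Q·H/2.
TC(673) = (8,950/673)×416 + (673/2)×4.9 = €7,181.09
TC(1,901) = (8,950/1,901)×416 + (1,901/2)×4.9 = €6,616.00
Lots of 1,901 are cheaper by €565.10.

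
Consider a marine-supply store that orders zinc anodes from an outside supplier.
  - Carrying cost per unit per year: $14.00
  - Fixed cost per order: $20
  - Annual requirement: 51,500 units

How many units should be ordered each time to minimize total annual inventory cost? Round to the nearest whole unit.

384 units

Q* = √(2·D·S / H) = √(2·51,500·20 / 14) = √147,142.9 ≈ 383.59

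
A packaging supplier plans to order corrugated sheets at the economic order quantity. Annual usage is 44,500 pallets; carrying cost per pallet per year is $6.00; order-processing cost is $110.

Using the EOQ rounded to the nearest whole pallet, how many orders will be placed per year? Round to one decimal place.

Q* = √(2·D·S / H) = √(2·44,500·110 / 6) = √1,631,666.7 ≈ 1,277.37 → Q = 1,277
N = D/Q = 44,500/1,277 ≈ 34.847 orders/yr

34.8 orders per year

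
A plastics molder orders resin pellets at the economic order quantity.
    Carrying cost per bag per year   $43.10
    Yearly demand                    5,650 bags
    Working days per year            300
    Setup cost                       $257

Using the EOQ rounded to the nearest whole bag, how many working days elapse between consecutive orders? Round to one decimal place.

13.8 days

Q* = √(2·D·S / H) = √(2·5,650·257 / 43.1) = √67,380.5 ≈ 259.58 → Q = 260 bags
T = Q/D × 300 days = 260/5,650 × 300 = 13.805 days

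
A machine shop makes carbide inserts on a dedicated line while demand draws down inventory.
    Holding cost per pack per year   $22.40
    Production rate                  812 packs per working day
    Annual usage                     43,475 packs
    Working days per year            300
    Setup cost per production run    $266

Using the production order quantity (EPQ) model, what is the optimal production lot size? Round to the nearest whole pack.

1,121 packs

d = 43,475/300 = 144.9167 packs/day;  effective holding cost H(1 − d/p) = 22.4·(1 − 144.9167/812) = 18.40230
Q* = √(2DS / H_eff) = √(2·43,475·266 / 18.40230) ≈ 1,121.09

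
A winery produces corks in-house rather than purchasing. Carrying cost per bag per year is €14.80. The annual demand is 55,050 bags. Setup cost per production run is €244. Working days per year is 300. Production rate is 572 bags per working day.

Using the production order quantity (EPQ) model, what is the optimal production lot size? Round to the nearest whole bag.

Daily demand d = 55,050/300 = 183.500; p = 572; 1 − d/p = 0.67920
EPQ = √(2DS / (H(1 − d/p)))
    = √(2 × 55,050 × 244 / (14.8 × 0.67920)) ≈ 1,634.78

1,635 bags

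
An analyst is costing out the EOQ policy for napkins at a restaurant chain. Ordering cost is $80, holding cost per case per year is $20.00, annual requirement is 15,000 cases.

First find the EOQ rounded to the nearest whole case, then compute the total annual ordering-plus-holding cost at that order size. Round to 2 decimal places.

Optimal lot size Q* = (2 × 15,000 × $80 / $20)^½ ≈ 346.41 → Q = 346 cases
Orders/yr = 15,000/346 = 43.353; ordering cost = 43.353 × $80 = $3,468.21
Average inventory = 346/2 = 173; holding cost = 173 × $20 = $3,460.00
Total = $3,468.21 + $3,460.00 = $6,928.21

$6,928.21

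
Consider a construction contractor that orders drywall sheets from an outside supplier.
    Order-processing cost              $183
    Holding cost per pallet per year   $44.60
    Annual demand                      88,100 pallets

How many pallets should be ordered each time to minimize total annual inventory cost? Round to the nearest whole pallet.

850 pallets

EOQ = √(2DS/H) = √(2 × 88,100 × 183 / 44.6)
    = √(722,973.09) ≈ 850.28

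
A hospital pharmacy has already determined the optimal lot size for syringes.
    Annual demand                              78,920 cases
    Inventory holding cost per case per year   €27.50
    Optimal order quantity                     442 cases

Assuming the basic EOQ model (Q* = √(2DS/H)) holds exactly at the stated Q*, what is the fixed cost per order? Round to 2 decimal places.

From Q* = √(2DS/H) ⇒ Q*² = 2DS/H.
S = Q²H / (2D) = 442² × 27.5 / (2 × 78,920) = 34.0377

€34.04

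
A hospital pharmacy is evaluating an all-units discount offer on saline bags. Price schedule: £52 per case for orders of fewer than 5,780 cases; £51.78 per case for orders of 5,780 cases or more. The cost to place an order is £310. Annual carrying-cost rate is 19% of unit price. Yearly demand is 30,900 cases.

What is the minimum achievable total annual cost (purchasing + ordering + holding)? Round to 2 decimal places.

£1,620,557.94

H₁ = 19%×£52 = £9.8800;  H₂ = 19%×£51.78 = £9.8382
EOQ₁ = √(2×30,900×310/9.8800) = 1,392.50  (< 5,780, feasible at tier 1)
EOQ₂ = √(2×30,900×310/9.8382) = 1,395.46  (< 5,780 → use Q = 5,780 at tier-2 price)
TC(tier 1 (EOQ₁), Q≈1,392.5) = £1,620,557.94
TC(tier 2, Q≈5,780.0) = £1,630,091.66
Minimum at tier 1 (EOQ₁): £1,620,557.94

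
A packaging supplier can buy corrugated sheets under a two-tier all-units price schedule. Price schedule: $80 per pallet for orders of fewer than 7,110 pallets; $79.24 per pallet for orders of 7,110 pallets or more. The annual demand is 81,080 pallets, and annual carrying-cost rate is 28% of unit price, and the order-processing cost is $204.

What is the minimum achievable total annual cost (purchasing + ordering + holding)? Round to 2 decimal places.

$6,505,981.04

H₁ = 28%×$80 = $22.4000;  H₂ = 28%×$79.24 = $22.1872
EOQ₁ = √(2×81,080×204/22.4000) = 1,215.24  (< 7,110, feasible at tier 1)
EOQ₂ = √(2×81,080×204/22.1872) = 1,221.06  (< 7,110 → use Q = 7,110 at tier-2 price)
TC(tier 1 (EOQ₁), Q≈1,215.2) = $6,513,621.43
TC(tier 2, Q≈7,110.0) = $6,505,981.04
Minimum at tier 2: $6,505,981.04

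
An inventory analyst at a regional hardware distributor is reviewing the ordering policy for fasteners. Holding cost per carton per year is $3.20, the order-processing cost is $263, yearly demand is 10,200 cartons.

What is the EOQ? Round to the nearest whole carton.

1,295 cartons

Q* = √(2·D·S / H) = √(2·10,200·263 / 3.2) = √1,676,625.0 ≈ 1,294.85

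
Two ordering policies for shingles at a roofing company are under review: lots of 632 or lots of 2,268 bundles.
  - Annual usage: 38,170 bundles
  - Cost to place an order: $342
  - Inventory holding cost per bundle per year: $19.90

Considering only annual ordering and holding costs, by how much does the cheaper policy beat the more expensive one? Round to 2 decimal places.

$1,378.71

Annual cost at Q: ordering D·S/Q plus holding Q·H/2.
TC(632) = (38,170/632)×342 + (632/2)×19.9 = $26,943.68
TC(2,268) = (38,170/2,268)×342 + (2,268/2)×19.9 = $28,322.39
|ΔTC| = |$26,943.68 − $28,322.39| = $1,378.71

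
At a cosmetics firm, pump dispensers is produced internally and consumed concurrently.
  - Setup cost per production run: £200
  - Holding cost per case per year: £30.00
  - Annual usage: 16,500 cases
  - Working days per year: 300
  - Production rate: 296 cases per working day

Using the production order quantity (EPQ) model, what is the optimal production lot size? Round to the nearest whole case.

Daily demand d = 16,500/300 = 55.000; p = 296; 1 − d/p = 0.81419
EPQ = √(2DS / (H(1 − d/p)))
    = √(2 × 16,500 × 200 / (30 × 0.81419)) ≈ 519.81

520 cases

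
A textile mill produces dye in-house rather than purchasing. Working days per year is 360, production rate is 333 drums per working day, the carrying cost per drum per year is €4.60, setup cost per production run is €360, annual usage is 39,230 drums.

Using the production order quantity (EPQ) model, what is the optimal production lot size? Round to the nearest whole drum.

3,021 drums

Daily demand d = 39,230/360 = 108.972; p = 333; 1 − d/p = 0.67276
EPQ = √(2DS / (H(1 − d/p)))
    = √(2 × 39,230 × 360 / (4.6 × 0.67276)) ≈ 3,021.12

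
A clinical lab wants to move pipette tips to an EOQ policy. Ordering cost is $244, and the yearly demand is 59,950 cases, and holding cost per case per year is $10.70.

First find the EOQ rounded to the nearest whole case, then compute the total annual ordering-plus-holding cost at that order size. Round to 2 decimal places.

$17,692.79

Optimal lot size Q* = (2 × 59,950 × $244 / $10.7)^½ ≈ 1,653.53 → Q = 1,654 cases
Orders/yr = 59,950/1,654 = 36.245; ordering cost = 36.245 × $244 = $8,843.89
Average inventory = 1,654/2 = 827; holding cost = 827 × $10.7 = $8,848.90
Total = $8,843.89 + $8,848.90 = $17,692.79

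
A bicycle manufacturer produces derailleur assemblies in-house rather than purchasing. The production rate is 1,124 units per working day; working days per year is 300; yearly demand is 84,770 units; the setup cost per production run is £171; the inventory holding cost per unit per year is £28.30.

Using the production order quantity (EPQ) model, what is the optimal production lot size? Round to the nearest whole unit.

1,170 units

Daily demand d = 84,770/300 = 282.567; p = 1124; 1 − d/p = 0.74861
EPQ = √(2DS / (H(1 − d/p)))
    = √(2 × 84,770 × 171 / (28.3 × 0.74861)) ≈ 1,169.81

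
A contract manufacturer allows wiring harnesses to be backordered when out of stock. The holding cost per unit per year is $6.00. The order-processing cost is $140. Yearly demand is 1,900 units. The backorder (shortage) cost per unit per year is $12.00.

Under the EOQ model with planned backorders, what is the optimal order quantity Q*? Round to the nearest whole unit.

Q* = √(2DS/H) · √((H + b)/b)
   = √(2 × 1,900 × 140 / 6) · √((6 + 12) / 12)
   = 297.769 × 1.2247 ≈ 364.69

365 units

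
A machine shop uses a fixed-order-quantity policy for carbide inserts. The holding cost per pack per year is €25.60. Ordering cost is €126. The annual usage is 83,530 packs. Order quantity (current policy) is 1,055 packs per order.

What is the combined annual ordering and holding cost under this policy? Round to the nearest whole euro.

€23,480

Ordering: D/Q × S = 83,530/1,055 × €126 = €9,976.09
Holding:  Q/2 × H = 1,055/2 × €25.6 = €13,504.00
Total = €9,976.09 + €13,504.00 = €23,480.09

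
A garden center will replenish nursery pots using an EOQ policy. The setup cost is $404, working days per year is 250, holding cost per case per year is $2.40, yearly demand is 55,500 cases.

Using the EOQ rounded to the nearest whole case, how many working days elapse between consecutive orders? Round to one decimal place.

19.5 days

Optimal lot size Q* = (2 × 55,500 × $404 / $2.4)^½ ≈ 4,322.61 → Q = 4,323 cases
T = Q/D × 250 days = 4,323/55,500 × 250 = 19.473 days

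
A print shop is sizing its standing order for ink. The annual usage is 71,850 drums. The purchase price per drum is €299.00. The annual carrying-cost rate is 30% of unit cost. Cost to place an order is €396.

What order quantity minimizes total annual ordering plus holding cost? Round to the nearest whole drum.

Carrying cost H = €299 × 30% = €89.7000/drum/yr
EOQ = √(2DS/H) = √(2 × 71,850 × 396 / 89.7)
    = √(634,394.65) ≈ 796.49

796 drums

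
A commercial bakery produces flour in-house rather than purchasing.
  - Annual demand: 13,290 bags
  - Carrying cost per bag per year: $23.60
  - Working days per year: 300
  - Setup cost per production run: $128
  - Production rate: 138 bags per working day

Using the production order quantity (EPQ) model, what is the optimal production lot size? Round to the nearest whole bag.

461 bags

d = 13,290/300 = 44.3000 bags/day;  effective holding cost H(1 − d/p) = 23.6·(1 − 44.3000/138) = 16.02406
Q* = √(2DS / H_eff) = √(2·13,290·128 / 16.02406) ≈ 460.78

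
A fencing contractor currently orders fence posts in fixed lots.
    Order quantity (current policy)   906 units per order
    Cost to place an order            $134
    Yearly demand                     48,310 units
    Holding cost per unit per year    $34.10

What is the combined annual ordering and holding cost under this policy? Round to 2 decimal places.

$22,592.49

Ordering: D/Q × S = 48,310/906 × $134 = $7,145.19
Holding:  Q/2 × H = 906/2 × $34.1 = $15,447.30
Total = $7,145.19 + $15,447.30 = $22,592.49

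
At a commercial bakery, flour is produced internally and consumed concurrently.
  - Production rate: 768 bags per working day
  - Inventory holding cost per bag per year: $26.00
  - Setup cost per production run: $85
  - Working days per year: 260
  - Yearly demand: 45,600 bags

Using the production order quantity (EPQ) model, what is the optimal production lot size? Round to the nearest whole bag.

Daily demand d = 45,600/260 = 175.385; p = 768; 1 − d/p = 0.77163
EPQ = √(2DS / (H(1 − d/p)))
    = √(2 × 45,600 × 85 / (26 × 0.77163)) ≈ 621.60

622 bags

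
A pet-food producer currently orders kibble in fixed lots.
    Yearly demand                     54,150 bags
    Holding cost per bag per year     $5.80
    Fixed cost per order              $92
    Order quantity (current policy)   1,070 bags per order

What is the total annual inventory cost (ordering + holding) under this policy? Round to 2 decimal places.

Orders/yr = 54,150/1,070 = 50.607; ordering cost = 50.607 × $92 = $4,655.89
Average inventory = 1,070/2 = 535; holding cost = 535 × $5.8 = $3,103.00
Total = $4,655.89 + $3,103.00 = $7,758.89

$7,758.89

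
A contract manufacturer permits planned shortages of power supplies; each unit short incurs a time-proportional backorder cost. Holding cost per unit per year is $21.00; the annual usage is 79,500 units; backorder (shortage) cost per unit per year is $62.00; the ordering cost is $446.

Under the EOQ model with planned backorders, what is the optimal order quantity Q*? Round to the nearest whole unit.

Basic EOQ = √(2·79,500·446/21) = 1,837.623
Backorder adjustment √((H+b)/b) = √((21+62)/62) = 1.1570
Q* = 1,837.623 × 1.1570 ≈ 2,126.18

2,126 units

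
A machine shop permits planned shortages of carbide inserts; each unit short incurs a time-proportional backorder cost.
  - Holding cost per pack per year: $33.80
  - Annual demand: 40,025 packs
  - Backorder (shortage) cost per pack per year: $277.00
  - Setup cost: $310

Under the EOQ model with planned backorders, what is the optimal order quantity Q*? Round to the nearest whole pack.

Q* = √(2DS/H) · √((H + b)/b)
   = √(2 × 40,025 × 310 / 33.8) · √((33.8 + 277) / 277)
   = 856.847 × 1.0593 ≈ 907.62

908 packs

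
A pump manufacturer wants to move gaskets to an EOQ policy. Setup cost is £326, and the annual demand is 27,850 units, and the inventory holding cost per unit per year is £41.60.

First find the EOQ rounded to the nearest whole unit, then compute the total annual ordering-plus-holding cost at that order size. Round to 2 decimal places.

Optimal lot size Q* = (2 × 27,850 × £326 / £41.6)^½ ≈ 660.68 → Q = 661 units
Orders/yr = 27,850/661 = 42.133; ordering cost = 42.133 × £326 = £13,735.40
Average inventory = 661/2 = 330.5; holding cost = 330.5 × £41.6 = £13,748.80
Total = £13,735.40 + £13,748.80 = £27,484.20

£27,484.20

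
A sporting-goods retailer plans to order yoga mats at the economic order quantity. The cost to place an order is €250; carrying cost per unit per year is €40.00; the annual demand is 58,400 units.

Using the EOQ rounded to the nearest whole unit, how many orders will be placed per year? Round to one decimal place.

2DS/H = 2·58,400·250/40 = 730,000.00
EOQ = √730,000.00 ≈ 854.40 → Q = 854
N = D/Q = 58,400/854 ≈ 68.384 orders/yr

68.4 orders per year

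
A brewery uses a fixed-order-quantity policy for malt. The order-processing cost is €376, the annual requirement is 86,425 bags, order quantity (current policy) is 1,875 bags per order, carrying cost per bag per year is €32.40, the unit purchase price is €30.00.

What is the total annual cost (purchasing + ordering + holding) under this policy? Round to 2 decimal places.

Ordering: D/Q × S = 86,425/1,875 × €376 = €17,331.09
Holding:  Q/2 × H = 1,875/2 × €32.4 = €30,375.00
Purchase cost = D·C = 86,425 × 30 = €2,592,750.00
Total = €17,331.09 + €30,375.00 + €2,592,750.00 = €2,640,456.09

€2,640,456.09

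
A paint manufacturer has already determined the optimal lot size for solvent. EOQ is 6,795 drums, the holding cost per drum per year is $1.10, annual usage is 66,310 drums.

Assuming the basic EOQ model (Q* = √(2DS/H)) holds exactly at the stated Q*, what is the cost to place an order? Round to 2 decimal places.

From Q* = √(2DS/H) ⇒ Q*² = 2DS/H.
S = Q²H / (2D) = 6,795² × 1.1 / (2 × 66,310) = 382.9681

$382.97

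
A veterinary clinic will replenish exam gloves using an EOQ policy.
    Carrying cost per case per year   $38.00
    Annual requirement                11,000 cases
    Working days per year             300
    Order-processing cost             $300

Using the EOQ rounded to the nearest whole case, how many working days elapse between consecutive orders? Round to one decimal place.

2DS/H = 2·11,000·300/38 = 173,684.21
EOQ = √173,684.21 ≈ 416.75 → Q = 417 cases
T = Q/D × 300 days = 417/11,000 × 300 = 11.373 days

11.4 days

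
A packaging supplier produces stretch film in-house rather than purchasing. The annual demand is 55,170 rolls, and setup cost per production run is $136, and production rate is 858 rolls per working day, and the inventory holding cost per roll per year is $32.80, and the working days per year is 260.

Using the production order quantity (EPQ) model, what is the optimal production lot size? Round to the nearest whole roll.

d = 55,170/260 = 212.1923 rolls/day;  effective holding cost H(1 − d/p) = 32.8·(1 − 212.1923/858) = 24.68822
Q* = √(2DS / H_eff) = √(2·55,170·136 / 24.68822) ≈ 779.63

780 rolls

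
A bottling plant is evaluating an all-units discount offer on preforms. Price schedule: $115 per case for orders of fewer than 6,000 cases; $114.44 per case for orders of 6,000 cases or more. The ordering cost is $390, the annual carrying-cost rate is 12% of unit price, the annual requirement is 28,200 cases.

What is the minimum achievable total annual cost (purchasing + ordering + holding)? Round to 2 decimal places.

H₁ = 12%×$115 = $13.8000;  H₂ = 12%×$114.44 = $13.7328
EOQ₁ = √(2×28,200×390/13.8000) = 1,262.50  (< 6,000, feasible at tier 1)
EOQ₂ = √(2×28,200×390/13.7328) = 1,265.59  (< 6,000 → use Q = 6,000 at tier-2 price)
TC(tier 1 (EOQ₁), Q≈1,262.5) = $3,260,422.54
TC(tier 2, Q≈6,000.0) = $3,270,239.40
Minimum at tier 1 (EOQ₁): $3,260,422.54

$3,260,422.54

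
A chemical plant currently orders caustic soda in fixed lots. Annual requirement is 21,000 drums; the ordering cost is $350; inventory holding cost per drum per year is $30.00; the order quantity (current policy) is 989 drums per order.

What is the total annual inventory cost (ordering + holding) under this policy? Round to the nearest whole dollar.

$22,267

Ordering: D/Q × S = 21,000/989 × $350 = $7,431.75
Holding:  Q/2 × H = 989/2 × $30 = $14,835.00
Total = $7,431.75 + $14,835.00 = $22,266.75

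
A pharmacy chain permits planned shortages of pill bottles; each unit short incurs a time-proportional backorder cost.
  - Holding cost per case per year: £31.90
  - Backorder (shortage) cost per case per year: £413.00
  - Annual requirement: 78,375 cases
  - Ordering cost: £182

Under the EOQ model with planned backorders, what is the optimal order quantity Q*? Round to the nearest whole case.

Basic EOQ = √(2·78,375·182/31.9) = 945.680
Backorder adjustment √((H+b)/b) = √((31.9+413)/413) = 1.0379
Q* = 945.680 × 1.0379 ≈ 981.52

982 cases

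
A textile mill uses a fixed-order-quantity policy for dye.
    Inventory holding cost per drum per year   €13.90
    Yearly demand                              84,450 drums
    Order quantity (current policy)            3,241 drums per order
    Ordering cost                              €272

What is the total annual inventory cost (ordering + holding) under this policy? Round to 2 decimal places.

Annual ordering cost = (D/Q)·S = (84,450/3,241) × 272 = €7,087.44
Annual holding cost  = (Q/2)·H = (3,241/2) × 13.9 = €22,524.95
Total = €7,087.44 + €22,524.95 = €29,612.39

€29,612.39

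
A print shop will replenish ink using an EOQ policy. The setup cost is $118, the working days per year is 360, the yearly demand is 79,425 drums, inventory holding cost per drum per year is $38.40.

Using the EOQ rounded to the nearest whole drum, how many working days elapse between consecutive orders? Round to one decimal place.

Optimal lot size Q* = (2 × 79,425 × $118 / $38.4)^½ ≈ 698.67 → Q = 699 drums
Days between orders = 360 / (D/Q) = 360 / 113.627 ≈ 3.168

3.2 days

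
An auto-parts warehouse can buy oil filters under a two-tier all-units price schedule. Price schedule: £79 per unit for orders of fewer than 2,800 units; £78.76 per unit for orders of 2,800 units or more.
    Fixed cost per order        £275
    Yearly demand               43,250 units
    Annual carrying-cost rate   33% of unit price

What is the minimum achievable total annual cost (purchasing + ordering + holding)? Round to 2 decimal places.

H₁ = 33%×£79 = £26.0700;  H₂ = 33%×£78.76 = £25.9908
EOQ₁ = √(2×43,250×275/26.0700) = 955.22  (< 2,800, feasible at tier 1)
EOQ₂ = √(2×43,250×275/25.9908) = 956.68  (< 2,800 → use Q = 2,800 at tier-2 price)
TC(tier 1 (EOQ₁), Q≈955.2) = £3,441,652.61
TC(tier 2, Q≈2,800.0) = £3,447,004.89
Minimum at tier 1 (EOQ₁): £3,441,652.61

£3,441,652.61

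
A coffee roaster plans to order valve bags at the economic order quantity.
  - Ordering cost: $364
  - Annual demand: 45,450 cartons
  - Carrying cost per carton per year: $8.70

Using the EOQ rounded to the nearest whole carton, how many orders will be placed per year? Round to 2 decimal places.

Q* = √(2·D·S / H) = √(2·45,450·364 / 8.7) = √3,803,172.4 ≈ 1,950.17 → Q = 1,950
Orders per year = D/Q = 45,450 / 1,950 = 23.308

23.31 orders per year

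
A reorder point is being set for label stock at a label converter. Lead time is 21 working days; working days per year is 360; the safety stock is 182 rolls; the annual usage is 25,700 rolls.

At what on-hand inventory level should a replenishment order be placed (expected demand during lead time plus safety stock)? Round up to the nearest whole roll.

Daily demand d = 25,700 / 360 = 71.389 rolls/day
Demand during lead time = 71.389 × 21 = 1,499.17
Reorder point = 1,499.17 + 182 = 1,681.17 → round up

1,682 rolls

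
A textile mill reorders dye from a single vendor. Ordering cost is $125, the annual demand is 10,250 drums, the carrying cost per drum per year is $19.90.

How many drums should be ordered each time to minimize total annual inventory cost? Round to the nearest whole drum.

359 drums

2DS/H = 2·10,250·125/19.9 = 128,768.84
EOQ = √128,768.84 ≈ 358.84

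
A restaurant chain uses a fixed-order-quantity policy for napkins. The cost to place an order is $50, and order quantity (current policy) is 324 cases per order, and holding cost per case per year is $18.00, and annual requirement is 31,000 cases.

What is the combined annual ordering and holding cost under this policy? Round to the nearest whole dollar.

Orders/yr = 31,000/324 = 95.679; ordering cost = 95.679 × $50 = $4,783.95
Average inventory = 324/2 = 162; holding cost = 162 × $18 = $2,916.00
Total = $4,783.95 + $2,916.00 = $7,699.95

$7,700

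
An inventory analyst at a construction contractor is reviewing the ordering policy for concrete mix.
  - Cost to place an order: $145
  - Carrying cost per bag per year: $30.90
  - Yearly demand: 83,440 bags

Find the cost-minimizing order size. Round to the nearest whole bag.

Optimal lot size Q* = (2 × 83,440 × $145 / $30.9)^½ ≈ 884.93

885 bags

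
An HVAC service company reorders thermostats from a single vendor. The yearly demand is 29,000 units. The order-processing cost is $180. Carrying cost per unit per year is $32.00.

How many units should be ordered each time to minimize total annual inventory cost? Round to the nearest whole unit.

Optimal lot size Q* = (2 × 29,000 × $180 / $32)^½ ≈ 571.18

571 units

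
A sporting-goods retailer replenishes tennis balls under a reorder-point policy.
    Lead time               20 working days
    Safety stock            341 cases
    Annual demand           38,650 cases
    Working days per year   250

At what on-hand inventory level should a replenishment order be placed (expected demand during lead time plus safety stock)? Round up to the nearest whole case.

Daily demand d = 38,650 / 250 = 154.600 cases/day
Demand during lead time = 154.600 × 20 = 3,092.00
Reorder point = 3,092.00 + 341 = 3,433.00 → round up

3,433 cases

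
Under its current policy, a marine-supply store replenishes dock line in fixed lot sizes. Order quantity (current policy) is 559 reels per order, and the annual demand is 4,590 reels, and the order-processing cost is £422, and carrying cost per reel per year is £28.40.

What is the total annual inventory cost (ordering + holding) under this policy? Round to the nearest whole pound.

Annual ordering cost = (D/Q)·S = (4,590/559) × 422 = £3,465.08
Annual holding cost  = (Q/2)·H = (559/2) × 28.4 = £7,937.80
Total = £3,465.08 + £7,937.80 = £11,402.88

£11,403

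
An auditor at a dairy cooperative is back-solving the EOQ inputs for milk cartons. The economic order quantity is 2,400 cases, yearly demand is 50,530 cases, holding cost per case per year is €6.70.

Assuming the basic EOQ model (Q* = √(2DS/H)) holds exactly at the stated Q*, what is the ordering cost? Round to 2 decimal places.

€381.87

From Q* = √(2DS/H) ⇒ Q*² = 2DS/H.
S = Q²H / (2D) = 2,400² × 6.7 / (2 × 50,530) = 381.8722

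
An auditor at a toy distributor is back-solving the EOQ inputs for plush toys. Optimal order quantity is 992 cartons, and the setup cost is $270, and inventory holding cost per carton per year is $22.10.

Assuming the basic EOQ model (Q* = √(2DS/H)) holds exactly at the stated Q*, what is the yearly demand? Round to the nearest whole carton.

Since Q* = (2DS/H)^½, squaring gives Q*²·H = 2DS.
D = Q²H / (2S) = 992² × 22.1 / (2 × 270) = 40,273.73

40,274 cartons per year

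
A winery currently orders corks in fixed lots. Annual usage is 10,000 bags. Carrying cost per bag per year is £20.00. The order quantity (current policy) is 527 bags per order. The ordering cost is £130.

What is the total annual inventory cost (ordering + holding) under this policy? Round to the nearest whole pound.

£7,737

Orders/yr = 10,000/527 = 18.975; ordering cost = 18.975 × £130 = £2,466.79
Average inventory = 527/2 = 263.5; holding cost = 263.5 × £20 = £5,270.00
Total = £2,466.79 + £5,270.00 = £7,736.79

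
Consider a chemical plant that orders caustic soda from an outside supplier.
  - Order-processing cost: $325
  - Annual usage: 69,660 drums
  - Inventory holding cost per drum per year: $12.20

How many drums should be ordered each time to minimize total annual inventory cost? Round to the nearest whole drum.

2DS/H = 2·69,660·325/12.2 = 3,711,393.44
EOQ = √3,711,393.44 ≈ 1,926.50

1,926 drums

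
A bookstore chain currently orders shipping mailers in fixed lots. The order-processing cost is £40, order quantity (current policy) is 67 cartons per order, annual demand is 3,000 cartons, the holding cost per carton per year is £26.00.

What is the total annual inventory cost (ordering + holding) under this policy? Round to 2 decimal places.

£2,662.04

Ordering: D/Q × S = 3,000/67 × £40 = £1,791.04
Holding:  Q/2 × H = 67/2 × £26 = £871.00
Total = £1,791.04 + £871.00 = £2,662.04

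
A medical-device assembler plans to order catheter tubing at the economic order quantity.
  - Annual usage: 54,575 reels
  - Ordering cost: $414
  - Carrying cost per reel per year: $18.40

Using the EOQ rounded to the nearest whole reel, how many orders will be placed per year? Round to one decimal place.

34.8 orders per year

Optimal lot size Q* = (2 × 54,575 × $414 / $18.4)^½ ≈ 1,567.12 → Q = 1,567
Orders per year = D/Q = 54,575 / 1,567 = 34.828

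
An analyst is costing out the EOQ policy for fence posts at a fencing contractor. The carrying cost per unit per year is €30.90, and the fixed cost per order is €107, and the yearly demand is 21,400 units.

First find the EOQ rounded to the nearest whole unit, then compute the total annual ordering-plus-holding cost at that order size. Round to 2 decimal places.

€11,895.78

2DS/H = 2·21,400·107/30.9 = 148,207.12
EOQ = √148,207.12 ≈ 384.98 → Q = 385 units
Ordering: D/Q × S = 21,400/385 × €107 = €5,947.53
Holding:  Q/2 × H = 385/2 × €30.9 = €5,948.25
Total = €5,947.53 + €5,948.25 = €11,895.78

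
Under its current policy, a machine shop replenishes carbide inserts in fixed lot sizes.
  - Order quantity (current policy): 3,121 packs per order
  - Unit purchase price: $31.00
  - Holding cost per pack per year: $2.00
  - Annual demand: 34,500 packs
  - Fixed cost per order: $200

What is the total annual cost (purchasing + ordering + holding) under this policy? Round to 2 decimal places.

Orders/yr = 34,500/3,121 = 11.054; ordering cost = 11.054 × $200 = $2,210.83
Average inventory = 3,121/2 = 1560.5; holding cost = 1560.5 × $2 = $3,121.00
Purchase cost = D·C = 34,500 × 31 = $1,069,500.00
Total = $2,210.83 + $3,121.00 + $1,069,500.00 = $1,074,831.83

$1,074,831.83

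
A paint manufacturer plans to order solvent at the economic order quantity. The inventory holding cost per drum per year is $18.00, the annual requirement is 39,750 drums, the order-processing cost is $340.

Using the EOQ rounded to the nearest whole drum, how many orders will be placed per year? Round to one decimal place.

32.4 orders per year

Optimal lot size Q* = (2 × 39,750 × $340 / $18)^½ ≈ 1,225.43 → Q = 1,225
N = D/Q = 39,750/1,225 ≈ 32.449 orders/yr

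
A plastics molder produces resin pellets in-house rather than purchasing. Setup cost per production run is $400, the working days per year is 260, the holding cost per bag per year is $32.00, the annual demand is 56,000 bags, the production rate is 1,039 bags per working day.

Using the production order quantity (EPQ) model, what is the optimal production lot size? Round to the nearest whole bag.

1,329 bags

Daily demand d = 56,000/260 = 215.385; p = 1039; 1 − d/p = 0.79270
EPQ = √(2DS / (H(1 − d/p)))
    = √(2 × 56,000 × 400 / (32 × 0.79270)) ≈ 1,328.95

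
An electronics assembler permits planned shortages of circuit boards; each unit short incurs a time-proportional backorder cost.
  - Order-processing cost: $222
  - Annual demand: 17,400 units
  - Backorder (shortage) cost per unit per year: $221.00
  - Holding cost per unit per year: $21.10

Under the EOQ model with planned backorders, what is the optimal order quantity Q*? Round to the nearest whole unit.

Q* = √(2DS/H) · √((H + b)/b)
   = √(2 × 17,400 × 222 / 21.1) · √((21.1 + 221) / 221)
   = 605.097 × 1.0466 ≈ 633.32

633 units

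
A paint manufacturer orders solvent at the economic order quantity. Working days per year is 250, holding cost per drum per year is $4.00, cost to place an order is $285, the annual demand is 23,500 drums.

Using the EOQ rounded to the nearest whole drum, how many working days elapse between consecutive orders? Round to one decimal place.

19.5 days

EOQ = √(2DS/H) = √(2 × 23,500 × 285 / 4)
    = √(3,348,750.00) ≈ 1,829.96 → Q = 1,830 drums
Days between orders = 250 / (D/Q) = 250 / 12.842 ≈ 19.468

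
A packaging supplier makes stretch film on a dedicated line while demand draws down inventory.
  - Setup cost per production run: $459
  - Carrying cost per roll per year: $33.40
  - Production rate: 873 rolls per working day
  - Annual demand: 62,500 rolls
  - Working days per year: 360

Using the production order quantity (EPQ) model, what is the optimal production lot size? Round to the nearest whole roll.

Daily demand d = 62,500/360 = 173.611; p = 873; 1 − d/p = 0.80113
EPQ = √(2DS / (H(1 − d/p)))
    = √(2 × 62,500 × 459 / (33.4 × 0.80113)) ≈ 1,464.32

1,464 rolls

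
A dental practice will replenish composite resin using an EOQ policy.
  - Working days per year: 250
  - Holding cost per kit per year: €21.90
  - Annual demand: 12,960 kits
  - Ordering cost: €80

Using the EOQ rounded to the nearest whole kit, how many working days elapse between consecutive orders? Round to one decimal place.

5.9 days

EOQ = √(2DS/H) = √(2 × 12,960 × 80 / 21.9)
    = √(94,684.93) ≈ 307.71 → Q = 308 kits
Cycle time = (working days × Q)/D = (250 × 308) / 12,960 = 5.941 days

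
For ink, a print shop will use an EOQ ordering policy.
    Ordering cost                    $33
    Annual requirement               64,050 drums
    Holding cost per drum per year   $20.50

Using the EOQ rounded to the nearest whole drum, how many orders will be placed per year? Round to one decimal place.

Optimal lot size Q* = (2 × 64,050 × $33 / $20.5)^½ ≈ 454.10 → Q = 454
Orders per year = D/Q = 64,050 / 454 = 141.079

141.1 orders per year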